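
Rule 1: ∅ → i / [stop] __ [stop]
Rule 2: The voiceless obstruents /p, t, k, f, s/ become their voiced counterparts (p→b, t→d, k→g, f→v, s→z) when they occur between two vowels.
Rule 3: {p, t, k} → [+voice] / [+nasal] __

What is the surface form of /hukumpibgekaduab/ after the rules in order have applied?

hugumbibigegaduab

Rule 1 (stop-cluster i-epenthesis): /b/ and /g/ form a stop–stop cluster, so [i] is inserted between them. /hukumpibgekaduab/ → hukumpibigekaduab.
Rule 2 (intervocalic voicing): /k/ is a voiceless obstruent between vowels /u/ and /u/, so it voices to [g]. /k/ is a voiceless obstruent between vowels /e/ and /a/, so it voices to [g]. /hukumpibigekaduab/ → hugumpibigegaduab.
Rule 3 (post-nasal voicing): /p/ is a voiceless stop immediately after the nasal /m/, so it voices to [b]. /hugumpibigegaduab/ → hugumbibigegaduab.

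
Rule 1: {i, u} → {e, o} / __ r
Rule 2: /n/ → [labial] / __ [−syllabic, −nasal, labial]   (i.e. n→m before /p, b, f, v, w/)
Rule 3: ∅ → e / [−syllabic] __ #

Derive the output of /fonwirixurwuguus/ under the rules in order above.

fomwerixorwuguuse

Rule 1 (pre-rhotic lowering): /i/ is a high vowel immediately before /r/, so it lowers to [e]. /u/ is a high vowel immediately before /r/, so it lowers to [o]. /fonwirixurwuguus/ → fonwerixorwuguus.
Rule 2 (nasal place assimilation): /n/ precedes the labial consonant /w/, so it assimilates in place to [m]. /fonwerixorwuguus/ → fomwerixorwuguus.
Rule 3 (final e-epenthesis): the form ends in the consonant /s/, so [e] is inserted word-finally. /fomwerixorwuguus/ → fomwerixorwuguuse.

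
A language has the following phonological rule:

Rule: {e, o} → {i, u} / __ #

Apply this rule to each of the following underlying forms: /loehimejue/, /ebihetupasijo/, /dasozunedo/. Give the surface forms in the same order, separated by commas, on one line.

/loehimejue/: /e/ is a mid vowel in word-final position, so it raises to [i]. → [loehimejui].
/ebihetupasijo/: /o/ is a mid vowel in word-final position, so it raises to [u]. → [ebihetupasiju].
/dasozunedo/: /o/ is a mid vowel in word-final position, so it raises to [u]. → [dasozunedu].

loehimejui, ebihetupasiju, dasozunedu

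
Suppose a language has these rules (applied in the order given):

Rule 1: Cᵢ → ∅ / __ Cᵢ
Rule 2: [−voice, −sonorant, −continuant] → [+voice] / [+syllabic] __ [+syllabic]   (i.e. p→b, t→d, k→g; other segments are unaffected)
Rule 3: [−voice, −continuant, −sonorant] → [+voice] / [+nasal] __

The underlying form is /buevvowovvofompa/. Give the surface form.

buevowovofomba

Rule 1 (degemination): /vv/ is a geminate; the first /v/ deletes. /vv/ is a geminate; the first /v/ deletes. /buevvowovvofompa/ → buevowovofompa.
Rule 2 (intervocalic voicing): no segment meets the environment; /buevowovofompa/ is unchanged.
Rule 3 (post-nasal voicing): /p/ is a voiceless stop immediately after the nasal /m/, so it voices to [b]. /buevowovofompa/ → buevowovofomba.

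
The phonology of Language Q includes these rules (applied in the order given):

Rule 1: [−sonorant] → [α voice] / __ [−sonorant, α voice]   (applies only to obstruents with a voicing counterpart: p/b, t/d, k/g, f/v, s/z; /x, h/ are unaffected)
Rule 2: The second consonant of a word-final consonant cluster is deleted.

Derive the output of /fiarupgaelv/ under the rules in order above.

Rule 1 (regressive voicing assimilation): /p/ precedes the voiced obstruent /g/, so it voices to [b] by assimilation. /fiarupgaelv/ → fiarubgaelv.
Rule 2 (final cluster simplification): /v/ is the second consonant of a word-final cluster /lv/, so it deletes. /fiarubgaelv/ → fiarubgael.

fiarubgael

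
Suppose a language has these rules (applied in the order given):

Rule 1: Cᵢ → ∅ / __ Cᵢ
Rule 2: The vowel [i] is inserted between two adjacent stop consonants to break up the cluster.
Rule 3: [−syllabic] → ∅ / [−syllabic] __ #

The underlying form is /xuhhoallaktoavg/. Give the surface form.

xuhoalakitoav

Rule 1 (degemination): /hh/ is a geminate; the first /h/ deletes. /ll/ is a geminate; the first /l/ deletes. /xuhhoallaktoavg/ → xuhoalaktoavg.
Rule 2 (stop-cluster i-epenthesis): /k/ and /t/ form a stop–stop cluster, so [i] is inserted between them. /xuhoalaktoavg/ → xuhoalakitoavg.
Rule 3 (final cluster simplification): /g/ is the second consonant of a word-final cluster /vg/, so it deletes. /xuhoalakitoavg/ → xuhoalakitoav.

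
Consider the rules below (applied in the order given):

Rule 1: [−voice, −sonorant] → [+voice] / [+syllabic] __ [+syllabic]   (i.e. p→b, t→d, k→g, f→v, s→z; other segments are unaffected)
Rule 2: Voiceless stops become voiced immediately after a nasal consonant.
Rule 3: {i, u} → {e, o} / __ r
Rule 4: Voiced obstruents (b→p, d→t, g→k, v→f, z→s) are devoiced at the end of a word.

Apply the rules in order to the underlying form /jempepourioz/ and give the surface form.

jembeboorios

Rule 1 (intervocalic voicing): /p/ is a voiceless obstruent between vowels /e/ and /o/, so it voices to [b]. /jempepourioz/ → jempebourioz.
Rule 2 (post-nasal voicing): /p/ is a voiceless stop immediately after the nasal /m/, so it voices to [b]. /jempebourioz/ → jembebourioz.
Rule 3 (pre-rhotic lowering): /u/ is a high vowel immediately before /r/, so it lowers to [o]. /jembebourioz/ → jembeboorioz.
Rule 4 (final devoicing): /z/ is a voiced obstruent in word-final position, so it devoices to [s]. /jembeboorioz/ → jembeboorios.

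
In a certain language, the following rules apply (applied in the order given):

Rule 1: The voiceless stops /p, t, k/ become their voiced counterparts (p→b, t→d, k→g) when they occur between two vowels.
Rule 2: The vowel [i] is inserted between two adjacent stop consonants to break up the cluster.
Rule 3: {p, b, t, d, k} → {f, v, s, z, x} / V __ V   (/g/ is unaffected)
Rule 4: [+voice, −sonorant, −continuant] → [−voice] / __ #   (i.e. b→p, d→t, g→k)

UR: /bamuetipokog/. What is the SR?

bamuezivogok

Rule 1 (intervocalic voicing): /t/ is a voiceless stop between vowels /e/ and /i/, so it voices to [d]. /p/ is a voiceless stop between vowels /i/ and /o/, so it voices to [b]. /k/ is a voiceless stop between vowels /o/ and /o/, so it voices to [g]. /bamuetipokog/ → bamuedibogog.
Rule 2 (stop-cluster i-epenthesis): no segment meets the environment; /bamuedibogog/ is unchanged.
Rule 3 (intervocalic spirantization): /d/ is a stop between vowels /e/ and /i/, so it spirantizes to the fricative [z]. /b/ is a stop between vowels /i/ and /o/, so it spirantizes to the fricative [v]. /bamuedibogog/ → bamuezivogog.
Rule 4 (final devoicing): /g/ is a voiced stop in word-final position, so it devoices to [k]. /bamuezivogog/ → bamuezivogok.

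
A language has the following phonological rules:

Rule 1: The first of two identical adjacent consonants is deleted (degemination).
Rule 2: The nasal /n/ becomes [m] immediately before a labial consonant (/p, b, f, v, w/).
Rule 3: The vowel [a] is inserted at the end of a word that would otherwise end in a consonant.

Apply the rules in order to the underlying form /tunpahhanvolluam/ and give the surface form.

tumpahamvoluama

Rule 1 (degemination): /hh/ is a geminate; the first /h/ deletes. /ll/ is a geminate; the first /l/ deletes. /tunpahhanvolluam/ → tunpahanvoluam.
Rule 2 (nasal place assimilation): /n/ precedes the labial consonant /p/, so it assimilates in place to [m]. /n/ precedes the labial consonant /v/, so it assimilates in place to [m]. /tunpahanvoluam/ → tumpahamvoluam.
Rule 3 (final a-epenthesis): the form ends in the consonant /m/, so [a] is inserted word-finally. /tumpahamvoluam/ → tumpahamvoluama.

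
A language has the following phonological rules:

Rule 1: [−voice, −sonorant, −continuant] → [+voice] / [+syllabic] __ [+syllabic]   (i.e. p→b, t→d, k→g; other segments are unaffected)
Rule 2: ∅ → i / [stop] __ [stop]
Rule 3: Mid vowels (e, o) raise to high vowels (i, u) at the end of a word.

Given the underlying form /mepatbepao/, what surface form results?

Rule 1 (intervocalic voicing): /p/ is a voiceless stop between vowels /e/ and /a/, so it voices to [b]. /p/ is a voiceless stop between vowels /e/ and /a/, so it voices to [b]. /mepatbepao/ → mebatbebao.
Rule 2 (stop-cluster i-epenthesis): /t/ and /b/ form a stop–stop cluster, so [i] is inserted between them. /mebatbebao/ → mebatibebao.
Rule 3 (final vowel raising): /o/ is a mid vowel in word-final position, so it raises to [u]. /mebatibebao/ → mebatibebau.

mebatibebau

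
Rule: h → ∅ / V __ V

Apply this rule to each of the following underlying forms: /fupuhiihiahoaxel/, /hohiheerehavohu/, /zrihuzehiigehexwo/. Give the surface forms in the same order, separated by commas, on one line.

/fupuhiihiahoaxel/: /h/ occurs between vowels /u/ and /i/, so it deletes. /h/ occurs between vowels /i/ and /i/, so it deletes. /h/ occurs between vowels /a/ and /o/, so it deletes. → [fupuiiiaoaxel].
/hohiheerehavohu/: /h/ occurs between vowels /o/ and /i/, so it deletes. /h/ occurs between vowels /i/ and /e/, so it deletes. /h/ occurs between vowels /e/ and /a/, so it deletes. /h/ occurs between vowels /o/ and /u/, so it deletes. → [hoieereavou].
/zrihuzehiigehexwo/: /h/ occurs between vowels /i/ and /u/, so it deletes. /h/ occurs between vowels /e/ and /i/, so it deletes. /h/ occurs between vowels /e/ and /e/, so it deletes. → [zriuzeiigeexwo].

fupuiiiaoaxel, hoieereavou, zriuzeiigeexwo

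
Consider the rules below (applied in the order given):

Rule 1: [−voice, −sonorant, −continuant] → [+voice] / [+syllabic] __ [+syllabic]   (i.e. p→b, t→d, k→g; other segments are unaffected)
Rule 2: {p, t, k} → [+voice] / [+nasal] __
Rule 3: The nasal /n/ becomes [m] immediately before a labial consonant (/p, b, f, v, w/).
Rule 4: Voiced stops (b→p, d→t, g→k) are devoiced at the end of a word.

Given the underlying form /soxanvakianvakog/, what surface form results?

soxamvagiamvagok

Rule 1 (intervocalic voicing): /k/ is a voiceless stop between vowels /a/ and /i/, so it voices to [g]. /k/ is a voiceless stop between vowels /a/ and /o/, so it voices to [g]. /soxanvakianvakog/ → soxanvagianvagog.
Rule 2 (post-nasal voicing): no segment meets the environment; /soxanvagianvagog/ is unchanged.
Rule 3 (nasal place assimilation): /n/ precedes the labial consonant /v/, so it assimilates in place to [m]. /n/ precedes the labial consonant /v/, so it assimilates in place to [m]. /soxanvagianvagog/ → soxamvagiamvagog.
Rule 4 (final devoicing): /g/ is a voiced stop in word-final position, so it devoices to [k]. /soxamvagiamvagog/ → soxamvagiamvagok.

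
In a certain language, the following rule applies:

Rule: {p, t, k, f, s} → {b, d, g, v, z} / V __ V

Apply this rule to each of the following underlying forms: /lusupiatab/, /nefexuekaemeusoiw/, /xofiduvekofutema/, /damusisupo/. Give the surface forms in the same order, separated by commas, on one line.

luzubiadab, nevexuegaemeuzoiw, xoviduvegovudema, damuzizubo

/lusupiatab/: /s/ is a voiceless obstruent between vowels /u/ and /u/, so it voices to [z]. /p/ is a voiceless obstruent between vowels /u/ and /i/, so it voices to [b]. /t/ is a voiceless obstruent between vowels /a/ and /a/, so it voices to [d]. → [luzubiadab].
/nefexuekaemeusoiw/: /f/ is a voiceless obstruent between vowels /e/ and /e/, so it voices to [v]. /k/ is a voiceless obstruent between vowels /e/ and /a/, so it voices to [g]. /s/ is a voiceless obstruent between vowels /u/ and /o/, so it voices to [z]. → [nevexuegaemeuzoiw].
/xofiduvekofutema/: /f/ is a voiceless obstruent between vowels /o/ and /i/, so it voices to [v]. /k/ is a voiceless obstruent between vowels /e/ and /o/, so it voices to [g]. /f/ is a voiceless obstruent between vowels /o/ and /u/, so it voices to [v]. /t/ is a voiceless obstruent between vowels /u/ and /e/, so it voices to [d]. → [xoviduvegovudema].
/damusisupo/: /s/ is a voiceless obstruent between vowels /u/ and /i/, so it voices to [z]. /s/ is a voiceless obstruent between vowels /i/ and /u/, so it voices to [z]. /p/ is a voiceless obstruent between vowels /u/ and /o/, so it voices to [b]. → [damuzizubo].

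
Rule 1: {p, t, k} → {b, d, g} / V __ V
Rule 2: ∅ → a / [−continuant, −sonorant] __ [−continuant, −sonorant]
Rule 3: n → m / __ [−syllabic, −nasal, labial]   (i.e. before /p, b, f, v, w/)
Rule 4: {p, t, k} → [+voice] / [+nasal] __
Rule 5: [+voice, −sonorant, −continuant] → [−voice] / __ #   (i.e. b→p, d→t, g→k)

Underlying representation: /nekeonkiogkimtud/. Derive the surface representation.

Rule 1 (intervocalic voicing): /k/ is a voiceless stop between vowels /e/ and /e/, so it voices to [g]. /nekeonkiogkimtud/ → negeonkiogkimtud.
Rule 2 (stop-cluster a-epenthesis): /g/ and /k/ form a stop–stop cluster, so [a] is inserted between them. /negeonkiogkimtud/ → negeonkiogakimtud.
Rule 3 (nasal place assimilation): no segment meets the environment; /negeonkiogakimtud/ is unchanged.
Rule 4 (post-nasal voicing): /k/ is a voiceless stop immediately after the nasal /n/, so it voices to [g]. /t/ is a voiceless stop immediately after the nasal /m/, so it voices to [d]. /negeonkiogakimtud/ → negeongiogakimdud.
Rule 5 (final devoicing): /d/ is a voiced stop in word-final position, so it devoices to [t]. /negeongiogakimdud/ → negeongiogakimdut.

negeongiogakimdut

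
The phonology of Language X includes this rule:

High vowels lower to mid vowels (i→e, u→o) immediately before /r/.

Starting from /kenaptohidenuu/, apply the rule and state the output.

No segment of /kenaptohidenuu/ meets the structural description of the rule, so the form surfaces unchanged.

kenaptohidenuu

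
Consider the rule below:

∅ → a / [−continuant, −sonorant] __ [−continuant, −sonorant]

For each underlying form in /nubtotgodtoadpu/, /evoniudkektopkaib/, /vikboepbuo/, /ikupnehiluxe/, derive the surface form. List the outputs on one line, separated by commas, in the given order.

nubatotagodatoadapu, evoniudakekatopakaib, vikaboepabuo, ikupnehiluxe

/nubtotgodtoadpu/: /b/ and /t/ form a stop–stop cluster, so [a] is inserted between them. /t/ and /g/ form a stop–stop cluster, so [a] is inserted between them. /d/ and /t/ form a stop–stop cluster, so [a] is inserted between them. /d/ and /p/ form a stop–stop cluster, so [a] is inserted between them. → [nubatotagodatoadapu].
/evoniudkektopkaib/: /d/ and /k/ form a stop–stop cluster, so [a] is inserted between them. /k/ and /t/ form a stop–stop cluster, so [a] is inserted between them. /p/ and /k/ form a stop–stop cluster, so [a] is inserted between them. → [evoniudakekatopakaib].
/vikboepbuo/: /k/ and /b/ form a stop–stop cluster, so [a] is inserted between them. /p/ and /b/ form a stop–stop cluster, so [a] is inserted between them. → [vikaboepabuo].
/ikupnehiluxe/: the rule's environment is not met; surfaces unchanged as [ikupnehiluxe].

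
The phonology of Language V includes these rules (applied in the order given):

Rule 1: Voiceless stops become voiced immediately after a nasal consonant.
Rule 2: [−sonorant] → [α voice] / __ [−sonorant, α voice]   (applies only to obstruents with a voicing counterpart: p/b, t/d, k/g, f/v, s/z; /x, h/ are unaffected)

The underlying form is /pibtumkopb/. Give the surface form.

piptumgobb

Rule 1 (post-nasal voicing): /k/ is a voiceless stop immediately after the nasal /m/, so it voices to [g]. /pibtumkopb/ → pibtumgopb.
Rule 2 (regressive voicing assimilation): /b/ precedes the voiceless obstruent /t/, so it devoices to [p] by assimilation. /p/ precedes the voiced obstruent /b/, so it voices to [b] by assimilation. /pibtumgopb/ → piptumgobb.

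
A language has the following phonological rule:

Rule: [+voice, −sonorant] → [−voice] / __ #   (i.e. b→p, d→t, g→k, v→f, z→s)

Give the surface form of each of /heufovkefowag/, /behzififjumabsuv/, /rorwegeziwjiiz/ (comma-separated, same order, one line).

/heufovkefowag/: /g/ is a voiced obstruent in word-final position, so it devoices to [k]. → [heufovkefowak].
/behzififjumabsuv/: /v/ is a voiced obstruent in word-final position, so it devoices to [f]. → [behzififjumabsuf].
/rorwegeziwjiiz/: /z/ is a voiced obstruent in word-final position, so it devoices to [s]. → [rorwegeziwjiis].

heufovkefowak, behzififjumabsuf, rorwegeziwjiis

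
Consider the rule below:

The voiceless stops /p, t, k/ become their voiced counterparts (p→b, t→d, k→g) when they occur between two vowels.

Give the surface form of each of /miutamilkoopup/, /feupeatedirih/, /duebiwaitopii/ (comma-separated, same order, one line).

miudamilkoobup, feubeadedirih, duebiwaidobii

/miutamilkoopup/: /t/ is a voiceless stop between vowels /u/ and /a/, so it voices to [d]. /p/ is a voiceless stop between vowels /o/ and /u/, so it voices to [b]. → [miudamilkoobup].
/feupeatedirih/: /p/ is a voiceless stop between vowels /u/ and /e/, so it voices to [b]. /t/ is a voiceless stop between vowels /a/ and /e/, so it voices to [d]. → [feubeadedirih].
/duebiwaitopii/: /t/ is a voiceless stop between vowels /i/ and /o/, so it voices to [d]. /p/ is a voiceless stop between vowels /o/ and /i/, so it voices to [b]. → [duebiwaidobii].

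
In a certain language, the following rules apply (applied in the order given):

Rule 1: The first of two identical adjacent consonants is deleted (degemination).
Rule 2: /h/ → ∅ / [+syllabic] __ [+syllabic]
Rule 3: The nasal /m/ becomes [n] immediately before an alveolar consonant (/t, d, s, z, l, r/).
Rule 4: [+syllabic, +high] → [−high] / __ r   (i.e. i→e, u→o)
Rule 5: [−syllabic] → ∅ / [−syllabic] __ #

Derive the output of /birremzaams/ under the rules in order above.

berenzaan

Rule 1 (degemination): /rr/ is a geminate; the first /r/ deletes. /birremzaams/ → biremzaams.
Rule 2 (intervocalic h-deletion): no segment meets the environment; /biremzaams/ is unchanged.
Rule 3 (nasal place assimilation): /m/ precedes the alveolar consonant /z/, so it assimilates in place to [n]. /m/ precedes the alveolar consonant /s/, so it assimilates in place to [n]. /biremzaams/ → birenzaans.
Rule 4 (pre-rhotic lowering): /i/ is a high vowel immediately before /r/, so it lowers to [e]. /birenzaans/ → berenzaans.
Rule 5 (final cluster simplification): /s/ is the second consonant of a word-final cluster /ns/, so it deletes. /berenzaans/ → berenzaan.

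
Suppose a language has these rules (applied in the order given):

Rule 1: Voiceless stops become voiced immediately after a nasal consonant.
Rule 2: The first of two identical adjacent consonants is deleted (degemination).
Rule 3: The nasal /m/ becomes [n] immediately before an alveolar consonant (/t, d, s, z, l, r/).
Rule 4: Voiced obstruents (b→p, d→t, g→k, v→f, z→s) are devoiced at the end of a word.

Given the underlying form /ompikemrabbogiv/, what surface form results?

Rule 1 (post-nasal voicing): /p/ is a voiceless stop immediately after the nasal /m/, so it voices to [b]. /ompikemrabbogiv/ → ombikemrabbogiv.
Rule 2 (degemination): /bb/ is a geminate; the first /b/ deletes. /ombikemrabbogiv/ → ombikemrabogiv.
Rule 3 (nasal place assimilation): /m/ precedes the alveolar consonant /r/, so it assimilates in place to [n]. /ombikemrabogiv/ → ombikenrabogiv.
Rule 4 (final devoicing): /v/ is a voiced obstruent in word-final position, so it devoices to [f]. /ombikenrabogiv/ → ombikenrabogif.

ombikenrabogif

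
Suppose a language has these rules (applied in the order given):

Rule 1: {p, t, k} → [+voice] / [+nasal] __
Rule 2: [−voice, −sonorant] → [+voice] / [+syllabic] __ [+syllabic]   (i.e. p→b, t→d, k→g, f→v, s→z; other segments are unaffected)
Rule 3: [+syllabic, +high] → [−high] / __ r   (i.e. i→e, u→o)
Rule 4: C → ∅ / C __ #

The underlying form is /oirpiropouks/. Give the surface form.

Rule 1 (post-nasal voicing): no segment meets the environment; /oirpiropouks/ is unchanged.
Rule 2 (intervocalic voicing): /p/ is a voiceless obstruent between vowels /o/ and /o/, so it voices to [b]. /oirpiropouks/ → oirpirobouks.
Rule 3 (pre-rhotic lowering): /i/ is a high vowel immediately before /r/, so it lowers to [e]. /i/ is a high vowel immediately before /r/, so it lowers to [e]. /oirpirobouks/ → oerperobouks.
Rule 4 (final cluster simplification): /s/ is the second consonant of a word-final cluster /ks/, so it deletes. /oerperobouks/ → oerperobouk.

oerperobouk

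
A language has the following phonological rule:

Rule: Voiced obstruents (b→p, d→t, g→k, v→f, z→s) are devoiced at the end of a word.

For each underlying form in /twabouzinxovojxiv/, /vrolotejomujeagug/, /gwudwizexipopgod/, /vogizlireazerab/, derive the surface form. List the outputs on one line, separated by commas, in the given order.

twabouzinxovojxif, vrolotejomujeaguk, gwudwizexipopgot, vogizlireazerap

/twabouzinxovojxiv/: /v/ is a voiced obstruent in word-final position, so it devoices to [f]. → [twabouzinxovojxif].
/vrolotejomujeagug/: /g/ is a voiced obstruent in word-final position, so it devoices to [k]. → [vrolotejomujeaguk].
/gwudwizexipopgod/: /d/ is a voiced obstruent in word-final position, so it devoices to [t]. → [gwudwizexipopgot].
/vogizlireazerab/: /b/ is a voiced obstruent in word-final position, so it devoices to [p]. → [vogizlireazerap].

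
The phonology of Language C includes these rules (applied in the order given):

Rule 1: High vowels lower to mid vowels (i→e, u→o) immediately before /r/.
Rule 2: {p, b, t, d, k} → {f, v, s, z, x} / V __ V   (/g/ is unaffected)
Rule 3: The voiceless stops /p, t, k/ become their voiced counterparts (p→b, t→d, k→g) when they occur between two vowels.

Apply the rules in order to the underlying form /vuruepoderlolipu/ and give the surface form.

voruefozerlolifu

Rule 1 (pre-rhotic lowering): /u/ is a high vowel immediately before /r/, so it lowers to [o]. /vuruepoderlolipu/ → voruepoderlolipu.
Rule 2 (intervocalic spirantization): /p/ is a stop between vowels /e/ and /o/, so it spirantizes to the fricative [f]. /d/ is a stop between vowels /o/ and /e/, so it spirantizes to the fricative [z]. /p/ is a stop between vowels /i/ and /u/, so it spirantizes to the fricative [f]. /voruepoderlolipu/ → voruefozerlolifu.
Rule 3 (intervocalic voicing): no segment meets the environment; /voruefozerlolifu/ is unchanged.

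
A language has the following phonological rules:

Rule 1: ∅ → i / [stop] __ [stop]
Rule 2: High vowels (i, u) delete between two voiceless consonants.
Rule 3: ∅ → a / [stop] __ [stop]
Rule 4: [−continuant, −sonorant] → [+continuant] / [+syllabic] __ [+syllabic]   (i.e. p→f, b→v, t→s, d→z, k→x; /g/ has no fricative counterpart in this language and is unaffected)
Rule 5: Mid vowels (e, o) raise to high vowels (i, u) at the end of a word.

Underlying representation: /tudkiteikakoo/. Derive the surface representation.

Rule 1 (stop-cluster i-epenthesis): /d/ and /k/ form a stop–stop cluster, so [i] is inserted between them. /tudkiteikakoo/ → tudikiteikakoo.
Rule 2 (high vowel syncope): /i/ is a high vowel flanked by voiceless consonants /k/ and /t/, so it deletes. /tudikiteikakoo/ → tudikteikakoo.
Rule 3 (stop-cluster a-epenthesis): /k/ and /t/ form a stop–stop cluster, so [a] is inserted between them. /tudikteikakoo/ → tudikateikakoo.
Rule 4 (intervocalic spirantization): /d/ is a stop between vowels /u/ and /i/, so it spirantizes to the fricative [z]. /k/ is a stop between vowels /i/ and /a/, so it spirantizes to the fricative [x]. /t/ is a stop between vowels /a/ and /e/, so it spirantizes to the fricative [s]. /k/ is a stop between vowels /i/ and /a/, so it spirantizes to the fricative [x]. /k/ is a stop between vowels /a/ and /o/, so it spirantizes to the fricative [x]. /tudikateikakoo/ → tuzixaseixaxoo.
Rule 5 (final vowel raising): /o/ is a mid vowel in word-final position, so it raises to [u]. /tuzixaseixaxoo/ → tuzixaseixaxou.

tuzixaseixaxou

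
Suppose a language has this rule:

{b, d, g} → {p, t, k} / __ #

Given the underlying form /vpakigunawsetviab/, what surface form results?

vpakigunawsetviap

/b/ is a voiced stop in word-final position, so it devoices to [p].
Surface form: [vpakigunawsetviap].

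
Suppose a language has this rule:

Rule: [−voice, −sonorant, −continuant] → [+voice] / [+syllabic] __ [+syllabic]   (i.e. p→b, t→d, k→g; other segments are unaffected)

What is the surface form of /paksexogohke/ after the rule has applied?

No segment of /paksexogohke/ meets the structural description of the rule, so the form surfaces unchanged.

paksexogohke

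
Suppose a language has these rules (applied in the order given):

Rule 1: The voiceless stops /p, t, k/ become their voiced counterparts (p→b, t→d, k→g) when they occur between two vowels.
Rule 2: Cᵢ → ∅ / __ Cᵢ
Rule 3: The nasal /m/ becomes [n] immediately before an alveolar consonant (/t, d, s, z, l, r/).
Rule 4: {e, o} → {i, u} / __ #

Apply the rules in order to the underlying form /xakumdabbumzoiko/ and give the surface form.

Rule 1 (intervocalic voicing): /k/ is a voiceless stop between vowels /a/ and /u/, so it voices to [g]. /k/ is a voiceless stop between vowels /i/ and /o/, so it voices to [g]. /xakumdabbumzoiko/ → xagumdabbumzoigo.
Rule 2 (degemination): /bb/ is a geminate; the first /b/ deletes. /xagumdabbumzoigo/ → xagumdabumzoigo.
Rule 3 (nasal place assimilation): /m/ precedes the alveolar consonant /d/, so it assimilates in place to [n]. /m/ precedes the alveolar consonant /z/, so it assimilates in place to [n]. /xagumdabumzoigo/ → xagundabunzoigo.
Rule 4 (final vowel raising): /o/ is a mid vowel in word-final position, so it raises to [u]. /xagundabunzoigo/ → xagundabunzoigu.

xagundabunzoigu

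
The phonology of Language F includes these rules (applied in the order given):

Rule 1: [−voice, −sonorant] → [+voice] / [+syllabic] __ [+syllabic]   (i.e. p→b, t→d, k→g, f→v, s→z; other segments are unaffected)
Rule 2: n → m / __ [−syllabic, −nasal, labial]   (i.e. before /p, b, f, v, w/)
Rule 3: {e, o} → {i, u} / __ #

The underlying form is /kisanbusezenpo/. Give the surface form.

Rule 1 (intervocalic voicing): /s/ is a voiceless obstruent between vowels /i/ and /a/, so it voices to [z]. /s/ is a voiceless obstruent between vowels /u/ and /e/, so it voices to [z]. /kisanbusezenpo/ → kizanbuzezenpo.
Rule 2 (nasal place assimilation): /n/ precedes the labial consonant /b/, so it assimilates in place to [m]. /n/ precedes the labial consonant /p/, so it assimilates in place to [m]. /kizanbuzezenpo/ → kizambuzezempo.
Rule 3 (final vowel raising): /o/ is a mid vowel in word-final position, so it raises to [u]. /kizambuzezempo/ → kizambuzezempu.

kizambuzezempu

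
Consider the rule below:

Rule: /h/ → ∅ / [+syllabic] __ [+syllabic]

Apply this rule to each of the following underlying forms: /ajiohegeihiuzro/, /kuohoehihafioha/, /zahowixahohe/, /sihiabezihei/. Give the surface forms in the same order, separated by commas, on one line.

ajioegeiiuzro, kuooeiafioa, zaowixaoe, siiabeziei

/ajiohegeihiuzro/: /h/ occurs between vowels /o/ and /e/, so it deletes. /h/ occurs between vowels /i/ and /i/, so it deletes. → [ajioegeiiuzro].
/kuohoehihafioha/: /h/ occurs between vowels /o/ and /o/, so it deletes. /h/ occurs between vowels /e/ and /i/, so it deletes. /h/ occurs between vowels /i/ and /a/, so it deletes. /h/ occurs between vowels /o/ and /a/, so it deletes. → [kuooeiafioa].
/zahowixahohe/: /h/ occurs between vowels /a/ and /o/, so it deletes. /h/ occurs between vowels /a/ and /o/, so it deletes. /h/ occurs between vowels /o/ and /e/, so it deletes. → [zaowixaoe].
/sihiabezihei/: /h/ occurs between vowels /i/ and /i/, so it deletes. /h/ occurs between vowels /i/ and /e/, so it deletes. → [siiabeziei].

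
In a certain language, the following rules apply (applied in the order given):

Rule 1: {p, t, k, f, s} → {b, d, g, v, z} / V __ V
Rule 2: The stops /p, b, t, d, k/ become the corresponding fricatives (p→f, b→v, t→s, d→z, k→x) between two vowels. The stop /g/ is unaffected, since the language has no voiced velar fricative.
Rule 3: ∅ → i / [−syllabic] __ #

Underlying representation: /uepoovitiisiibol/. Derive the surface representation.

Rule 1 (intervocalic voicing): /p/ is a voiceless obstruent between vowels /e/ and /o/, so it voices to [b]. /t/ is a voiceless obstruent between vowels /i/ and /i/, so it voices to [d]. /s/ is a voiceless obstruent between vowels /i/ and /i/, so it voices to [z]. /uepoovitiisiibol/ → ueboovidiiziibol.
Rule 2 (intervocalic spirantization): /b/ is a stop between vowels /e/ and /o/, so it spirantizes to the fricative [v]. /d/ is a stop between vowels /i/ and /i/, so it spirantizes to the fricative [z]. /b/ is a stop between vowels /i/ and /o/, so it spirantizes to the fricative [v]. /ueboovidiiziibol/ → uevooviziiziivol.
Rule 3 (final i-epenthesis): the form ends in the consonant /l/, so [i] is inserted word-finally. /uevooviziiziivol/ → uevooviziiziivoli.

uevooviziiziivoli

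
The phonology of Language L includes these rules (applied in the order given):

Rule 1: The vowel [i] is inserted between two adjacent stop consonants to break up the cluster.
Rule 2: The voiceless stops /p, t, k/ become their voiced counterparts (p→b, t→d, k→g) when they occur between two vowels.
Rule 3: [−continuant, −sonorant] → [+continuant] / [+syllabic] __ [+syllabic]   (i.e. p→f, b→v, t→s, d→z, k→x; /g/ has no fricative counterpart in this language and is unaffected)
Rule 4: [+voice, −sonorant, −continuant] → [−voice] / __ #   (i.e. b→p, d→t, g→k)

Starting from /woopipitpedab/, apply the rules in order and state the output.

woovivizivezap

Rule 1 (stop-cluster i-epenthesis): /t/ and /p/ form a stop–stop cluster, so [i] is inserted between them. /woopipitpedab/ → woopipitipedab.
Rule 2 (intervocalic voicing): /p/ is a voiceless stop between vowels /o/ and /i/, so it voices to [b]. /p/ is a voiceless stop between vowels /i/ and /i/, so it voices to [b]. /t/ is a voiceless stop between vowels /i/ and /i/, so it voices to [d]. /p/ is a voiceless stop between vowels /i/ and /e/, so it voices to [b]. /woopipitipedab/ → woobibidibedab.
Rule 3 (intervocalic spirantization): /b/ is a stop between vowels /o/ and /i/, so it spirantizes to the fricative [v]. /b/ is a stop between vowels /i/ and /i/, so it spirantizes to the fricative [v]. /d/ is a stop between vowels /i/ and /i/, so it spirantizes to the fricative [z]. /b/ is a stop between vowels /i/ and /e/, so it spirantizes to the fricative [v]. /d/ is a stop between vowels /e/ and /a/, so it spirantizes to the fricative [z]. /woobibidibedab/ → woovivizivezab.
Rule 4 (final devoicing): /b/ is a voiced stop in word-final position, so it devoices to [p]. /woovivizivezab/ → woovivizivezap.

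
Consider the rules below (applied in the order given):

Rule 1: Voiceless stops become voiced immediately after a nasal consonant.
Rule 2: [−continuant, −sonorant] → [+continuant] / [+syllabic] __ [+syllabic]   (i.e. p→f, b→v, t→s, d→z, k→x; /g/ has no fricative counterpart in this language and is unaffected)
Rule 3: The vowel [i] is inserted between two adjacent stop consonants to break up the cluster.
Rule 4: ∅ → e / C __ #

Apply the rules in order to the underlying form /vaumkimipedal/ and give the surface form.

vaumgimifezale

Rule 1 (post-nasal voicing): /k/ is a voiceless stop immediately after the nasal /m/, so it voices to [g]. /vaumkimipedal/ → vaumgimipedal.
Rule 2 (intervocalic spirantization): /p/ is a stop between vowels /i/ and /e/, so it spirantizes to the fricative [f]. /d/ is a stop between vowels /e/ and /a/, so it spirantizes to the fricative [z]. /vaumgimipedal/ → vaumgimifezal.
Rule 3 (stop-cluster i-epenthesis): no segment meets the environment; /vaumgimifezal/ is unchanged.
Rule 4 (final e-epenthesis): the form ends in the consonant /l/, so [e] is inserted word-finally. /vaumgimifezal/ → vaumgimifezale.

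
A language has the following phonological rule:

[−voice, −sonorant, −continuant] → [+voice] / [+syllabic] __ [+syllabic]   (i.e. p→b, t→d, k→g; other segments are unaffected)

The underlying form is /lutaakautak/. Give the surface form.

Scanning /lutaakautak/: /t/ is a voiceless stop between vowels /u/ and /a/, so it voices to [d]; /k/ is a voiceless stop between vowels /a/ and /a/, so it voices to [g]; /t/ is a voiceless stop between vowels /u/ and /a/, so it voices to [d]; /k/ at position 11 is not in the conditioning environment.
Result: [ludaagaudak].

ludaagaudak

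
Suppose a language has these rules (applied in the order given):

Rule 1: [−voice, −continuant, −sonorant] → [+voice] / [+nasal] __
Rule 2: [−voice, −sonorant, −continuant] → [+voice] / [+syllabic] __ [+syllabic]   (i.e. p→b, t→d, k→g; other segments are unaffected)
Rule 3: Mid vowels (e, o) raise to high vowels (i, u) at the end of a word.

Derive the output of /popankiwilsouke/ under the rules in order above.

Rule 1 (post-nasal voicing): /k/ is a voiceless stop immediately after the nasal /n/, so it voices to [g]. /popankiwilsouke/ → popangiwilsouke.
Rule 2 (intervocalic voicing): /p/ is a voiceless stop between vowels /o/ and /a/, so it voices to [b]. /k/ is a voiceless stop between vowels /u/ and /e/, so it voices to [g]. /popangiwilsouke/ → pobangiwilsouge.
Rule 3 (final vowel raising): /e/ is a mid vowel in word-final position, so it raises to [i]. /pobangiwilsouge/ → pobangiwilsougi.

pobangiwilsougi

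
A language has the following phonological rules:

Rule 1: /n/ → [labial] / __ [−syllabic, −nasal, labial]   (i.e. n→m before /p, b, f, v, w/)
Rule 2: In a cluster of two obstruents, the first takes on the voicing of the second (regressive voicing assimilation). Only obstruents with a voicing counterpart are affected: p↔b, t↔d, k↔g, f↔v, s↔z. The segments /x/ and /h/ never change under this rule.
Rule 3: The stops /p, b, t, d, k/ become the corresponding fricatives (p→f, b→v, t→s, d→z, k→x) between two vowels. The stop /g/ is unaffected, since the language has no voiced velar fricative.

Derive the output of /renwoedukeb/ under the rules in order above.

Rule 1 (nasal place assimilation): /n/ precedes the labial consonant /w/, so it assimilates in place to [m]. /renwoedukeb/ → remwoedukeb.
Rule 2 (regressive voicing assimilation): no segment meets the environment; /remwoedukeb/ is unchanged.
Rule 3 (intervocalic spirantization): /d/ is a stop between vowels /e/ and /u/, so it spirantizes to the fricative [z]. /k/ is a stop between vowels /u/ and /e/, so it spirantizes to the fricative [x]. /remwoedukeb/ → remwoezuxeb.

remwoezuxeb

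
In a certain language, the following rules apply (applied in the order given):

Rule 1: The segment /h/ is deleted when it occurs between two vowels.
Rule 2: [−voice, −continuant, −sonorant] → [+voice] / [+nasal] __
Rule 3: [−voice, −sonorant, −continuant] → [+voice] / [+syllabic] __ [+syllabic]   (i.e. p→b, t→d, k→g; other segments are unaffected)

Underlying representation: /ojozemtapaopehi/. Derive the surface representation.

ojozemdabaobei

Rule 1 (intervocalic h-deletion): /h/ occurs between vowels /e/ and /i/, so it deletes. /ojozemtapaopehi/ → ojozemtapaopei.
Rule 2 (post-nasal voicing): /t/ is a voiceless stop immediately after the nasal /m/, so it voices to [d]. /ojozemtapaopei/ → ojozemdapaopei.
Rule 3 (intervocalic voicing): /p/ is a voiceless stop between vowels /a/ and /a/, so it voices to [b]. /p/ is a voiceless stop between vowels /o/ and /e/, so it voices to [b]. /ojozemdapaopei/ → ojozemdabaobei.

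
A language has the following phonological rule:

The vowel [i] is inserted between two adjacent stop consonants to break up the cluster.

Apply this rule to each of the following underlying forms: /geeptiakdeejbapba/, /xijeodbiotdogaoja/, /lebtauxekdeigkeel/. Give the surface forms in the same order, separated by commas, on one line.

/geeptiakdeejbapba/: /p/ and /t/ form a stop–stop cluster, so [i] is inserted between them. /k/ and /d/ form a stop–stop cluster, so [i] is inserted between them. /p/ and /b/ form a stop–stop cluster, so [i] is inserted between them. → [geepitiakideejbapiba].
/xijeodbiotdogaoja/: /d/ and /b/ form a stop–stop cluster, so [i] is inserted between them. /t/ and /d/ form a stop–stop cluster, so [i] is inserted between them. → [xijeodibiotidogaoja].
/lebtauxekdeigkeel/: /b/ and /t/ form a stop–stop cluster, so [i] is inserted between them. /k/ and /d/ form a stop–stop cluster, so [i] is inserted between them. /g/ and /k/ form a stop–stop cluster, so [i] is inserted between them. → [lebitauxekideigikeel].

geepitiakideejbapiba, xijeodibiotidogaoja, lebitauxekideigikeel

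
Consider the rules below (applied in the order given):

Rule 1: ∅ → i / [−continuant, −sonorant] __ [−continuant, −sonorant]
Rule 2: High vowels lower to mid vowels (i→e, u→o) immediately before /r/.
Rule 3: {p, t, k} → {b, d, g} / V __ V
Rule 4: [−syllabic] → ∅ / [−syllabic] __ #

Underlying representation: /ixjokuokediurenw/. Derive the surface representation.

Rule 1 (stop-cluster i-epenthesis): no segment meets the environment; /ixjokuokediurenw/ is unchanged.
Rule 2 (pre-rhotic lowering): /u/ is a high vowel immediately before /r/, so it lowers to [o]. /ixjokuokediurenw/ → ixjokuokediorenw.
Rule 3 (intervocalic voicing): /k/ is a voiceless stop between vowels /o/ and /u/, so it voices to [g]. /k/ is a voiceless stop between vowels /o/ and /e/, so it voices to [g]. /ixjokuokediorenw/ → ixjoguogediorenw.
Rule 4 (final cluster simplification): /w/ is the second consonant of a word-final cluster /nw/, so it deletes. /ixjoguogediorenw/ → ixjoguogedioren.

ixjoguogedioren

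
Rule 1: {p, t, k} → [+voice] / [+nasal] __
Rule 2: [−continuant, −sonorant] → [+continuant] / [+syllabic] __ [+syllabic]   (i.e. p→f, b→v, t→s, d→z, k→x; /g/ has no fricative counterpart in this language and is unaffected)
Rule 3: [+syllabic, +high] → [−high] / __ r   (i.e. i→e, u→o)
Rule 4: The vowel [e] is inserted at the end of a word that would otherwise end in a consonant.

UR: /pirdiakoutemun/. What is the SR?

Rule 1 (post-nasal voicing): no segment meets the environment; /pirdiakoutemun/ is unchanged.
Rule 2 (intervocalic spirantization): /k/ is a stop between vowels /a/ and /o/, so it spirantizes to the fricative [x]. /t/ is a stop between vowels /u/ and /e/, so it spirantizes to the fricative [s]. /pirdiakoutemun/ → pirdiaxousemun.
Rule 3 (pre-rhotic lowering): /i/ is a high vowel immediately before /r/, so it lowers to [e]. /pirdiaxousemun/ → perdiaxousemun.
Rule 4 (final e-epenthesis): the form ends in the consonant /n/, so [e] is inserted word-finally. /perdiaxousemun/ → perdiaxousemune.

perdiaxousemune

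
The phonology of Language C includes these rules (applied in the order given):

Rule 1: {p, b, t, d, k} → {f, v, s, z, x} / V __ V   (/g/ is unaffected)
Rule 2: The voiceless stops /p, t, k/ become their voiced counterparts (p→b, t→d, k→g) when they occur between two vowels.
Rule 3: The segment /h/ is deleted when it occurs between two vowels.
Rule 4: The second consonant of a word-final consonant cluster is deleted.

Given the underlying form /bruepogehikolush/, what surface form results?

bruefogeixolus

Rule 1 (intervocalic spirantization): /p/ is a stop between vowels /e/ and /o/, so it spirantizes to the fricative [f]. /k/ is a stop between vowels /i/ and /o/, so it spirantizes to the fricative [x]. /bruepogehikolush/ → bruefogehixolush.
Rule 2 (intervocalic voicing): no segment meets the environment; /bruefogehixolush/ is unchanged.
Rule 3 (intervocalic h-deletion): /h/ occurs between vowels /e/ and /i/, so it deletes. /bruefogehixolush/ → bruefogeixolush.
Rule 4 (final cluster simplification): /h/ is the second consonant of a word-final cluster /sh/, so it deletes. /bruefogeixolush/ → bruefogeixolus.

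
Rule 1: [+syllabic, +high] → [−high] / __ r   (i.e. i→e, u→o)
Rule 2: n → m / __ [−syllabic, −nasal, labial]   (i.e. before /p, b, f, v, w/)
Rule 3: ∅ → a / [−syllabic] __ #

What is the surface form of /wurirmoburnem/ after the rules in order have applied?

worermobornema

Rule 1 (pre-rhotic lowering): /u/ is a high vowel immediately before /r/, so it lowers to [o]. /i/ is a high vowel immediately before /r/, so it lowers to [e]. /u/ is a high vowel immediately before /r/, so it lowers to [o]. /wurirmoburnem/ → worermobornem.
Rule 2 (nasal place assimilation): no segment meets the environment; /worermobornem/ is unchanged.
Rule 3 (final a-epenthesis): the form ends in the consonant /m/, so [a] is inserted word-finally. /worermobornem/ → worermobornema.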